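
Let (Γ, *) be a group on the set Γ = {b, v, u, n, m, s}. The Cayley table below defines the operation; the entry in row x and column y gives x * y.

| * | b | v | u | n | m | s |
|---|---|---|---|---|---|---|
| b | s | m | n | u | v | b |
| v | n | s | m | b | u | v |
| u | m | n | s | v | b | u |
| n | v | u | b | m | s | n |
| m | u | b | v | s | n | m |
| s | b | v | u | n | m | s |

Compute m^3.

s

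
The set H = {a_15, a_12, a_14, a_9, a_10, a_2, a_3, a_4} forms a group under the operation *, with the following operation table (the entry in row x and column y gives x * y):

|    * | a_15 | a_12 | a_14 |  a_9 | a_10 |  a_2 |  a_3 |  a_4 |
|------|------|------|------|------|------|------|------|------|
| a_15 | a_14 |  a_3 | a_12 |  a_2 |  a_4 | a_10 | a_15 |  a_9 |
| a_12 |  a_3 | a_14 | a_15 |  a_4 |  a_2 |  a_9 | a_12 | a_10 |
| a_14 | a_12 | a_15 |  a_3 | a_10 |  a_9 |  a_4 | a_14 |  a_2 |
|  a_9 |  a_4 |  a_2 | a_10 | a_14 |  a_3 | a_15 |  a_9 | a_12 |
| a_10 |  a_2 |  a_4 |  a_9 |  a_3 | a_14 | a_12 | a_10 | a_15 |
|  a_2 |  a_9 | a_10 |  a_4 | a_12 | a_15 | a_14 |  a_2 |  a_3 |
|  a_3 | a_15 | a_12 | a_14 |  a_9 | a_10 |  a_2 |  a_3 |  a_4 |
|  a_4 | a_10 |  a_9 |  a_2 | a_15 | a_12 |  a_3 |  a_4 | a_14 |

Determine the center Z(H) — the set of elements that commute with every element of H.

An element z is central iff its row equals its column in the table.
For a_9: a_9 * a_2 = a_15 ≠ a_12 = a_2 * a_9, so a_9 ∉ Z.
Checking each element this way leaves Z(H) = {a_14, a_3}.

{a_14, a_3}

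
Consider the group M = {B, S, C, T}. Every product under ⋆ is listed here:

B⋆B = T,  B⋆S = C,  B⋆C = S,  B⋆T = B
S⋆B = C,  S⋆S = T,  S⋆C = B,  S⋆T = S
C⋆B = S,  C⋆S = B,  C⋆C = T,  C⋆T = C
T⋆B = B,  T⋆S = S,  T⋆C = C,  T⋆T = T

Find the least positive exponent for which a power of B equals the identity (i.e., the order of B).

2

The identity element is T (its row matches the header).
B^1 = B
B^2 = B ⋆ B = T
The first power of B equal to the identity is B^2, so ord(B) = 2.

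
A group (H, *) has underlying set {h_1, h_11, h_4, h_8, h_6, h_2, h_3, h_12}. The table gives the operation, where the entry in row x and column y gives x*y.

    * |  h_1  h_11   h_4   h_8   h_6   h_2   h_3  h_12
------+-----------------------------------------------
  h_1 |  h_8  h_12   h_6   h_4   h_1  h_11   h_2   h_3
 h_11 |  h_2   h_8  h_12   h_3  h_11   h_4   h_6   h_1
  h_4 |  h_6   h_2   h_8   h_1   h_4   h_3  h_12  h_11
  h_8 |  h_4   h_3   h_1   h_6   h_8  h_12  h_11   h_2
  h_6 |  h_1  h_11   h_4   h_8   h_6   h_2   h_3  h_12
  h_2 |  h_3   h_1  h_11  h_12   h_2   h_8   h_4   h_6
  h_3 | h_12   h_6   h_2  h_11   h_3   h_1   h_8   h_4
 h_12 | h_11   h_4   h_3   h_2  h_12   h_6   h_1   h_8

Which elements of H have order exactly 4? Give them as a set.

{h_1, h_11, h_12, h_2, h_3, h_4}

Identity is h_6. Compute the order of each non-identity element by repeated multiplication:
  h_1: h_1 → h_8 → h_4 → h_6  (order 4)
  h_11: h_11 → h_8 → h_3 → h_6  (order 4)
  h_4: h_4 → h_8 → h_1 → h_6  (order 4)
  h_8: h_8 → h_6  (order 2)
  h_2: h_2 → h_8 → h_12 → h_6  (order 4)
  h_3: h_3 → h_8 → h_11 → h_6  (order 4)
  h_12: h_12 → h_8 → h_2 → h_6  (order 4)
Elements of order 4: {h_1, h_11, h_12, h_2, h_3, h_4}.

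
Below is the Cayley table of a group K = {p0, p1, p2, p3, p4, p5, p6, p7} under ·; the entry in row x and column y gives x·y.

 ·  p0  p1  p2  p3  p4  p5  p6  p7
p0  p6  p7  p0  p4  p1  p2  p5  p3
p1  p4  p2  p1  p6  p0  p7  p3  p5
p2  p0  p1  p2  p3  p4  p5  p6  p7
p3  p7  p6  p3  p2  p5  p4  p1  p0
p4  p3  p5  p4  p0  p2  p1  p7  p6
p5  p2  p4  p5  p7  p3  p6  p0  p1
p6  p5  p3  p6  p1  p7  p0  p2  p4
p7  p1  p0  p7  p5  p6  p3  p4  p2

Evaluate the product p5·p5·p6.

p5·p5 = p6
p6·p6 = p2
(Structurally, K here is isomorphic to the dihedral group D_4.)

p2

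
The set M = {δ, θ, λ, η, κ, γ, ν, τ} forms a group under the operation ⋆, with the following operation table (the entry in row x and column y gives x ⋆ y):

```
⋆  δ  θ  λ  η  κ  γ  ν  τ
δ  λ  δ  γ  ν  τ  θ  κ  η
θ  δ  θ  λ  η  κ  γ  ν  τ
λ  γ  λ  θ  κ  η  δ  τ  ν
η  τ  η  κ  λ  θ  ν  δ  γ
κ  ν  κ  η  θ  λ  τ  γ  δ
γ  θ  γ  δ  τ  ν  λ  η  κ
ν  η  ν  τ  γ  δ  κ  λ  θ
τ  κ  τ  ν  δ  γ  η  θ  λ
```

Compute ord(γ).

The identity element is θ (its row matches the header).
γ^1 = γ
γ^2 = γ ⋆ γ = λ
γ^3 = λ ⋆ γ = δ
γ^4 = δ ⋆ γ = θ
The first power of γ equal to the identity is γ^4, so ord(γ) = 4.
(Structurally, M here is isomorphic to the quaternion group Q_8.)

4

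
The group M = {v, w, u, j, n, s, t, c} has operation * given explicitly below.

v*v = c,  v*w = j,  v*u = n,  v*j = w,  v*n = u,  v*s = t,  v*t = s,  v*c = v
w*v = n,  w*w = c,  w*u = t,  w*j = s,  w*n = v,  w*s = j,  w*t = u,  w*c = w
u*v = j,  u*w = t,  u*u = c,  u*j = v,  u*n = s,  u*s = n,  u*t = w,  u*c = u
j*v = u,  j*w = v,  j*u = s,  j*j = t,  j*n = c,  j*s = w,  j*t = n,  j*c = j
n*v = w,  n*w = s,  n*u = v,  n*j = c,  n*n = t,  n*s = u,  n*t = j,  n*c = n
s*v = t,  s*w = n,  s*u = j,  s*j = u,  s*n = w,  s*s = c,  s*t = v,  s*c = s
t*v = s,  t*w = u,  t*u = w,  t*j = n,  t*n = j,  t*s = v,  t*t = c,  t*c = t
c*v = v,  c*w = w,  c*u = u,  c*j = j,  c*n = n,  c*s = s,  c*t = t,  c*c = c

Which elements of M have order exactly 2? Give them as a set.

Identity is c. Compute the order of each non-identity element by repeated multiplication:
  v: v → c  (order 2)
  w: w → c  (order 2)
  u: u → c  (order 2)
  j: j → t → n → c  (order 4)
  n: n → t → j → c  (order 4)
  s: s → c  (order 2)
  t: t → c  (order 2)
Elements of order 2: {s, t, u, v, w}.
(Structurally, M here is isomorphic to the dihedral group D_4.)

{s, t, u, v, w}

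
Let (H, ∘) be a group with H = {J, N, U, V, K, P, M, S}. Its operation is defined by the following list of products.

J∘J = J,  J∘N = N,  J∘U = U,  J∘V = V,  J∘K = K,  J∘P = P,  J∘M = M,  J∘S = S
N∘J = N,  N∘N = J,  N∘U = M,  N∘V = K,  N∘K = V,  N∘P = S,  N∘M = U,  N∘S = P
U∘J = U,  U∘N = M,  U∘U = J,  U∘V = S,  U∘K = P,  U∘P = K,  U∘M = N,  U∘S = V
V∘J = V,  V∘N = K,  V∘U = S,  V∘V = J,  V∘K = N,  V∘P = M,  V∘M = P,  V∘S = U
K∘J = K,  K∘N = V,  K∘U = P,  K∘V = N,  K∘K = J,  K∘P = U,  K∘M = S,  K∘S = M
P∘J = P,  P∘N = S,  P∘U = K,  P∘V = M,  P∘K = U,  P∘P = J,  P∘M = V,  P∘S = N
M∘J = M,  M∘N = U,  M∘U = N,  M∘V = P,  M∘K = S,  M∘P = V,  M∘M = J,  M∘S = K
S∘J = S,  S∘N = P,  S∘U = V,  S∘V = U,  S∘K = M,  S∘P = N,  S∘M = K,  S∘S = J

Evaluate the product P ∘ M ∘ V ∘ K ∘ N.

V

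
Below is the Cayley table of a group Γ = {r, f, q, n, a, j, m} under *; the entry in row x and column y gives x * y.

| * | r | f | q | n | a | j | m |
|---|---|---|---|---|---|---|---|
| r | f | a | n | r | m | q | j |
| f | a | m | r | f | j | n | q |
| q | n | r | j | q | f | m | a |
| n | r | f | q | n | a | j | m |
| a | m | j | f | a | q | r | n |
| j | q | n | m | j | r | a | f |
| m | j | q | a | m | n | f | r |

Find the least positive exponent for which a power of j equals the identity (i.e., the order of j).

The identity element is n (its row matches the header).
j^1 = j
j^2 = j * j = a
j^3 = a * j = r
j^4 = r * j = q
j^5 = q * j = m
j^6 = m * j = f
j^7 = f * j = n
The first power of j equal to the identity is j^7, so ord(j) = 7.

7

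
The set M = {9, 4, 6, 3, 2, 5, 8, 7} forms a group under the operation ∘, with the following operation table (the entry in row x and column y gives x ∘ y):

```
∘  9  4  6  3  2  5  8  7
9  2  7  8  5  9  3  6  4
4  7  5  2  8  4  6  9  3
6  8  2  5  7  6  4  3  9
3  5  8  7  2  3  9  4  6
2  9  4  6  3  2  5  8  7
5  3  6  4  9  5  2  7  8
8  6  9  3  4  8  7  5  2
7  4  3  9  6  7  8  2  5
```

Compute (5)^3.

5

5^1 = 5
5^2 = 5 ∘ 5 = 2
5^3 = 2 ∘ 5 = 5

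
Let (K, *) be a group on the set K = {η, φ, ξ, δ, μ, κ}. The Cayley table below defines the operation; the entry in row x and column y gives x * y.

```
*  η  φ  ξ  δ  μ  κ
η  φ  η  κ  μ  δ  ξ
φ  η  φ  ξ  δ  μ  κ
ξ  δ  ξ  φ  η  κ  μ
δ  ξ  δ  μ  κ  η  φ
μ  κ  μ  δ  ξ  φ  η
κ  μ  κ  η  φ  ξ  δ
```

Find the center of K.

An element z is central iff its row equals its column in the table.
For δ: δ * η = ξ ≠ μ = η * δ, so δ ∉ Z.
Checking each element this way leaves Z(K) = {φ}.

{φ}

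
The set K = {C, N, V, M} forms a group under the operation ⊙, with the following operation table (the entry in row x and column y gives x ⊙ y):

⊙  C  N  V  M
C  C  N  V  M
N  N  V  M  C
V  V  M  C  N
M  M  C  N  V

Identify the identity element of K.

C

The identity e satisfies e ⊙ x = x for all x, so its row in the table reproduces the column headers.
Row C reads: C, N, V, M — exactly the header order. So C is the identity.
(Structurally, K here is isomorphic to the cyclic group Z_4.)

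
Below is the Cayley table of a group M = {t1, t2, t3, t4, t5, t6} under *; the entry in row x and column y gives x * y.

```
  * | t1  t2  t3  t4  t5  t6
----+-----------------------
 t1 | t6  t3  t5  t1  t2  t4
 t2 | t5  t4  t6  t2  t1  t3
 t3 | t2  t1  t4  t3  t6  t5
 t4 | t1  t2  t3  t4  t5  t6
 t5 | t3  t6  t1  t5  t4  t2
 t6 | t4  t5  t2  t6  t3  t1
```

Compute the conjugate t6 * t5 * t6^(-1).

The identity is t4. In row t6, the entry t4 sits in column t1, so t6^(-1) = t1.
t6 * t5 = t3
t3 * t1 = t2

t2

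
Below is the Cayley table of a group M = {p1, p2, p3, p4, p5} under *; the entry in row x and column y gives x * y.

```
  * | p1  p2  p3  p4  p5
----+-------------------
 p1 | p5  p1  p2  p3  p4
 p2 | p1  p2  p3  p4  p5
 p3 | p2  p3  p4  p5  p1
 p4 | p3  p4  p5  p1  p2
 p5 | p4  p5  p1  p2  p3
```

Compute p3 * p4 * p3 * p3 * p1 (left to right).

p3 * p4 = p5
p5 * p3 = p1
p1 * p3 = p2
p2 * p1 = p1

p1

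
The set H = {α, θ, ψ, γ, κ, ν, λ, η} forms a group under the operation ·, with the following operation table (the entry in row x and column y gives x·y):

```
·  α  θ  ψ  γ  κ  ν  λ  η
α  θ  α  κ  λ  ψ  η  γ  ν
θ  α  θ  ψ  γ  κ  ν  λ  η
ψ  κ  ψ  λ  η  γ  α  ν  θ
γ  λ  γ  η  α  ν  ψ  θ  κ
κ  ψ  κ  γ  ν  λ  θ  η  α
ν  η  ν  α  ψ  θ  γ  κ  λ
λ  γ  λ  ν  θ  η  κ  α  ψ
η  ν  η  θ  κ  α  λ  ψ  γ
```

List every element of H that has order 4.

{γ, λ}

Identity is θ. Compute the order of each non-identity element by repeated multiplication:
  α: α → θ  (order 2)
  ψ: ψ → λ → ν → α → κ → γ → η → θ  (order 8)
  γ: γ → α → λ → θ  (order 4)
  κ: κ → λ → η → α → ψ → γ → ν → θ  (order 8)
  ν: ν → γ → ψ → α → η → λ → κ → θ  (order 8)
  λ: λ → α → γ → θ  (order 4)
  η: η → γ → κ → α → ν → λ → ψ → θ  (order 8)
Elements of order 4: {γ, λ}.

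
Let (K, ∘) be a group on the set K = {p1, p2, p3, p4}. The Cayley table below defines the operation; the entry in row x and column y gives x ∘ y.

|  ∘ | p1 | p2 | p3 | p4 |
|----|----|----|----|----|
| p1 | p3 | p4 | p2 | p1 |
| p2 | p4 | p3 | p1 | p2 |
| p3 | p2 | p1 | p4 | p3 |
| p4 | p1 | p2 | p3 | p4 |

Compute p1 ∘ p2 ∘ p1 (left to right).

p1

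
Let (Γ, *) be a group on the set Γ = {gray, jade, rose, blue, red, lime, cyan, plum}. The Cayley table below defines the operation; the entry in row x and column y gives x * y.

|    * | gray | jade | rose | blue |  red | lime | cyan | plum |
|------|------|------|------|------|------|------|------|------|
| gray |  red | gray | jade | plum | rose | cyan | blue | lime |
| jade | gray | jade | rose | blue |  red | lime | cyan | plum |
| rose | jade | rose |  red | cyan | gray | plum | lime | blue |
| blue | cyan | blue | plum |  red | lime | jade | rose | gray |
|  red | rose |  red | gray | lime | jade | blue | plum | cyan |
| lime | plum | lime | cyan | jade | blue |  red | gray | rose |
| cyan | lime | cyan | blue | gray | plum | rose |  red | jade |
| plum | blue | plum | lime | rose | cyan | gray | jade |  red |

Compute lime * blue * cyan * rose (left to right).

blue

lime * blue = jade
jade * cyan = cyan
cyan * rose = blue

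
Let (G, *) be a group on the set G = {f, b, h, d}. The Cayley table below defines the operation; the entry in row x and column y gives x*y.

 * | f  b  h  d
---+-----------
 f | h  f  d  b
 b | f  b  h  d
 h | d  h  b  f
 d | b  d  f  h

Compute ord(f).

4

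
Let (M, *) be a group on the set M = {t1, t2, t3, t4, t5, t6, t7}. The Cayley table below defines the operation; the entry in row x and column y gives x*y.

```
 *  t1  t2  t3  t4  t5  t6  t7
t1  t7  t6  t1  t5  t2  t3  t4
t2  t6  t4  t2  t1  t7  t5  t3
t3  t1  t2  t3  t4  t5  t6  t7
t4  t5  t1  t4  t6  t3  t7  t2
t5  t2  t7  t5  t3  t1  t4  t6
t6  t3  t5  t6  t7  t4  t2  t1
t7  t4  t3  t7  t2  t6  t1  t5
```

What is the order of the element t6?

The identity element is t3 (its row matches the header).
t6^1 = t6
t6^2 = t6*t6 = t2
t6^3 = t2*t6 = t5
t6^4 = t5*t6 = t4
t6^5 = t4*t6 = t7
t6^6 = t7*t6 = t1
t6^7 = t1*t6 = t3
The first power of t6 equal to the identity is t6^7, so ord(t6) = 7.

7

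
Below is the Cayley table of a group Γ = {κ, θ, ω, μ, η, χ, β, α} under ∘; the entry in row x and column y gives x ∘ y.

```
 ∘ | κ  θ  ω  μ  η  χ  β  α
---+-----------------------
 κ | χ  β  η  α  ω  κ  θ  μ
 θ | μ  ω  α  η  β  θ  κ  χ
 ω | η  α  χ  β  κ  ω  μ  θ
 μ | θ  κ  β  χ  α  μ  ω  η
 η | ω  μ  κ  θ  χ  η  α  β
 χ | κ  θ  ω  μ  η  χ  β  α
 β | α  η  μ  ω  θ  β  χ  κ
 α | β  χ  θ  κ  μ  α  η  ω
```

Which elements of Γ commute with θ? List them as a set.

{α, θ, χ, ω}

Compare row θ with column θ entry by entry.
ω ∘ θ = α = θ ∘ ω, so ω commutes with θ.
μ ∘ θ = κ but θ ∘ μ = η, so μ does not.
Collecting the elements that commute with θ: C(θ) = {α, θ, χ, ω}.
(Structurally, Γ here is isomorphic to the dihedral group D_4.)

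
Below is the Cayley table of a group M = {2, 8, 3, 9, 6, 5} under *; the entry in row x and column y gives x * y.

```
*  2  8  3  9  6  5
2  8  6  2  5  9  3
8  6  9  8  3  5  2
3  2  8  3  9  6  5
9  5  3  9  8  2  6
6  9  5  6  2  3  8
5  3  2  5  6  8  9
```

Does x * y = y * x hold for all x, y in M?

Yes

Check whether the table is symmetric across its main diagonal.
Every entry (row x, col y) equals the entry (row y, col x), so M is abelian.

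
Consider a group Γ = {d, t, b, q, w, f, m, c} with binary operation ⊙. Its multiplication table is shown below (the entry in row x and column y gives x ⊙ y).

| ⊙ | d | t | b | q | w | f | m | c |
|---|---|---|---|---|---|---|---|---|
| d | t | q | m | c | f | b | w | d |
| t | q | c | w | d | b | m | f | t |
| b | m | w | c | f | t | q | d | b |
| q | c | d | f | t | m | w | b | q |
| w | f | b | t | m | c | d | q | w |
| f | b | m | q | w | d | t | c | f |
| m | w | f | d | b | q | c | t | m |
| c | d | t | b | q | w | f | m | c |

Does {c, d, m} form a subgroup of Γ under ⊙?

No

m ⊙ m = t, which is not in {c, d, m}.
The subset is not closed under ⊙, so it is not a subgroup.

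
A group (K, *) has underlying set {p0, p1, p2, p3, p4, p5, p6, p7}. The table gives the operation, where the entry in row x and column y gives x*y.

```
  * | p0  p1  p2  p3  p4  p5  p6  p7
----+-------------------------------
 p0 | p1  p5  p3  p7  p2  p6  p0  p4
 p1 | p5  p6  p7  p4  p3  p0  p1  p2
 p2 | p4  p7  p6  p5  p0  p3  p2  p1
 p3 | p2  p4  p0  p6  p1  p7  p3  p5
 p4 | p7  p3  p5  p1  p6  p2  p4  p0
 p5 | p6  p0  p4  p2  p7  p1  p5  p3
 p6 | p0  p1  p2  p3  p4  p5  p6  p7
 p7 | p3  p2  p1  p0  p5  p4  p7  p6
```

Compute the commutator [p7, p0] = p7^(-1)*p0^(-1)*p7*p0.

Identity is p6; from the table p7^(-1) = p7 and p0^(-1) = p5.
p7*p5 = p4
p4*p7 = p0
p0*p0 = p1
(Structurally, K here is isomorphic to the dihedral group D_4.)

p1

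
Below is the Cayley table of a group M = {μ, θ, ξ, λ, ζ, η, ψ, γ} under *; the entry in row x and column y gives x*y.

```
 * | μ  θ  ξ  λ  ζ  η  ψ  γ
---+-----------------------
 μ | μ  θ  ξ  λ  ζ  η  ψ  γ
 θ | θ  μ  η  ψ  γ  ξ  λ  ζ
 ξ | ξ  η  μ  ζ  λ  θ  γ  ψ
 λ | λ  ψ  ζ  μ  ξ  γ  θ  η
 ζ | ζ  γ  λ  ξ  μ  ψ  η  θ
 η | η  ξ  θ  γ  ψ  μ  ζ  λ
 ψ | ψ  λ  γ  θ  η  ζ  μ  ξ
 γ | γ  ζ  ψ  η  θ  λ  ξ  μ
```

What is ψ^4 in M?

μ

ψ^1 = ψ
ψ^2 = ψ*ψ = μ
ψ^3 = μ*ψ = ψ
ψ^4 = ψ*ψ = μ
(Structurally, M here is isomorphic to the elementary abelian group (Z_2)^3.)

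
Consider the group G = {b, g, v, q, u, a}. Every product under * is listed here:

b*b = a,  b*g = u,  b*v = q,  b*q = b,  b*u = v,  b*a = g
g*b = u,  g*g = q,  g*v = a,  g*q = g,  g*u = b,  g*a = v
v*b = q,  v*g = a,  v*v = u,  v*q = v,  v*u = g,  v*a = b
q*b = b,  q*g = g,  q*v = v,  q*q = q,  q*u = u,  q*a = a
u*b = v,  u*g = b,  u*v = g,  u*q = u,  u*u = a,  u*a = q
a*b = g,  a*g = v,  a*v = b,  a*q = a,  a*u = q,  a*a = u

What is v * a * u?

v

v * a = b
b * u = v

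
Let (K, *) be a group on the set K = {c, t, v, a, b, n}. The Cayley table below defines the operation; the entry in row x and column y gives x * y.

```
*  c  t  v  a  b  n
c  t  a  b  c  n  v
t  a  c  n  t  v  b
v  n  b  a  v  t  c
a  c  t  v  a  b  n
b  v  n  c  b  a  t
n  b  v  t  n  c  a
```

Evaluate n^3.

n^1 = n
n^2 = n * n = a
n^3 = a * n = n

n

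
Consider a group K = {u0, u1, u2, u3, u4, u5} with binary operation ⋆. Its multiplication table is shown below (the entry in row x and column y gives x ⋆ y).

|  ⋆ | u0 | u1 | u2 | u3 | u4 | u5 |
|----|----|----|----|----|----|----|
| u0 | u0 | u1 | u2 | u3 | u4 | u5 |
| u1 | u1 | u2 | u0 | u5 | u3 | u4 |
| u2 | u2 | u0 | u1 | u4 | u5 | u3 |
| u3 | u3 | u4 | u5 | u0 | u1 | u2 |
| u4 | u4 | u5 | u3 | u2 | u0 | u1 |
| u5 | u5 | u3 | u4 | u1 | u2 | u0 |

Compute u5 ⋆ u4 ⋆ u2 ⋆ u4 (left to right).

u3

u5 ⋆ u4 = u2
u2 ⋆ u2 = u1
u1 ⋆ u4 = u3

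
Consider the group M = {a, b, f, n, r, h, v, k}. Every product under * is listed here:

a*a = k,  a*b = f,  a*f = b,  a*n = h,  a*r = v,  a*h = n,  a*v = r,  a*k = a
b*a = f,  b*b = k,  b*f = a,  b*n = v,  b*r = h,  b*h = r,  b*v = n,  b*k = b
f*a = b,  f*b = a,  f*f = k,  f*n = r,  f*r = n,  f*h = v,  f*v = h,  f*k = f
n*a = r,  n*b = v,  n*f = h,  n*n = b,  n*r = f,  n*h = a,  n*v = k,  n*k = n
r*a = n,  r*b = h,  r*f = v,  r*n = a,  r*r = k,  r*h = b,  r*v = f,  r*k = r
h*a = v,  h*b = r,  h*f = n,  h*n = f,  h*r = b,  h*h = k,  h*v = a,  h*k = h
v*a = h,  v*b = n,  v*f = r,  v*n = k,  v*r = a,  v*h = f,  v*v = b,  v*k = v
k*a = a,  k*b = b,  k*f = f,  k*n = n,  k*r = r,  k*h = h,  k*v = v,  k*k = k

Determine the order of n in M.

4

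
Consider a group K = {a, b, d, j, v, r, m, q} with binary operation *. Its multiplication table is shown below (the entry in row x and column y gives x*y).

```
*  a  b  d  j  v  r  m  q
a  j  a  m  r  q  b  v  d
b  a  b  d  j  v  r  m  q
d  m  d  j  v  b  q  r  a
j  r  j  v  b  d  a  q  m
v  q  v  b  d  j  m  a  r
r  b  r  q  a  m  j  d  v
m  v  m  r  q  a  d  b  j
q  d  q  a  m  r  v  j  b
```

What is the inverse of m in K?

First locate the identity: row b matches the header, so b is the identity.
Scan row m for b: m*m = b. Hence m^(-1) = m.

m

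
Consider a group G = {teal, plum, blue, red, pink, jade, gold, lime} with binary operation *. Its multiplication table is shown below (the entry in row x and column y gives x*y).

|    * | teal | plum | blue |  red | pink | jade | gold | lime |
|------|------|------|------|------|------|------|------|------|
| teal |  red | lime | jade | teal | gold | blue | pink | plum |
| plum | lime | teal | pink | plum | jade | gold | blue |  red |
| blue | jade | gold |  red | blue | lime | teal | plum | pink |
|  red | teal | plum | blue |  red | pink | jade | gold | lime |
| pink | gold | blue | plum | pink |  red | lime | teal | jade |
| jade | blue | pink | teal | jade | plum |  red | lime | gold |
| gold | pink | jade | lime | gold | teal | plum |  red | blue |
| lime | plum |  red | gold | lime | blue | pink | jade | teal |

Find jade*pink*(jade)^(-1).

The identity is red. In row jade, the entry red sits in column jade, so jade^(-1) = jade.
jade*pink = plum
plum*jade = gold

gold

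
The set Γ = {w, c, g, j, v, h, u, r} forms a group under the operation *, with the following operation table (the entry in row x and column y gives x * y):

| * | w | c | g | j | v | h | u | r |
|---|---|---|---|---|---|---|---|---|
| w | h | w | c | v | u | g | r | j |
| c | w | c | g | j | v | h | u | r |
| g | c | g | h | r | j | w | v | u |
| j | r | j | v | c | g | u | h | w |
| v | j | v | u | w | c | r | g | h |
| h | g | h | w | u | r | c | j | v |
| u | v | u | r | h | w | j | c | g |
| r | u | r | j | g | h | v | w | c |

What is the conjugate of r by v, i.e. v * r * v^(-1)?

The identity is c. In row v, the entry c sits in column v, so v^(-1) = v.
v * r = h
h * v = r

r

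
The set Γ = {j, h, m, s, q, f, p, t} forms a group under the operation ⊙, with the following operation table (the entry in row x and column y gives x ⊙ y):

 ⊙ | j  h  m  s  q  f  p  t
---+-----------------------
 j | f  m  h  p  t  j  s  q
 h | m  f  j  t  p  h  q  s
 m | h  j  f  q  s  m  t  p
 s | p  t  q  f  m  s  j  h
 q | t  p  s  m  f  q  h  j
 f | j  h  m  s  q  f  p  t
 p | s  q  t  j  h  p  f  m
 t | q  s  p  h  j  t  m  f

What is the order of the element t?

The identity element is f (its row matches the header).
t^1 = t
t^2 = t ⊙ t = f
The first power of t equal to the identity is t^2, so ord(t) = 2.

2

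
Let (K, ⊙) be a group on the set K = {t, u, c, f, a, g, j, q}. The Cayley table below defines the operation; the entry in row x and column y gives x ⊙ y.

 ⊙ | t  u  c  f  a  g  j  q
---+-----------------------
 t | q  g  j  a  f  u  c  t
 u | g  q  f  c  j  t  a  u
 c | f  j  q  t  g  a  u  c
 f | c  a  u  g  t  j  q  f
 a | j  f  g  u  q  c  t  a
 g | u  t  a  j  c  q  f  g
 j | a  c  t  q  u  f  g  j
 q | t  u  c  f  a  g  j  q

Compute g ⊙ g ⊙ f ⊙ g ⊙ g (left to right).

f

g ⊙ g = q
q ⊙ f = f
f ⊙ g = j
j ⊙ g = f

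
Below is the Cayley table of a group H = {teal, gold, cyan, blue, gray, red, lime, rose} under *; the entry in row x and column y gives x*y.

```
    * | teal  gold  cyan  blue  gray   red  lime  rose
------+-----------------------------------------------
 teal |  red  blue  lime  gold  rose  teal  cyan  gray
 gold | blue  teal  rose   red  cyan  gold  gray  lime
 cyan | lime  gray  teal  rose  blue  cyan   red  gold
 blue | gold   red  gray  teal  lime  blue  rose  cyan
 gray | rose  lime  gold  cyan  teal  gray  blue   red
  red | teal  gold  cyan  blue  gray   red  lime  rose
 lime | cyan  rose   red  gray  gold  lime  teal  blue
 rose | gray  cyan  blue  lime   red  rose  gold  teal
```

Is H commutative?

blue*gray = lime but gray*blue = cyan.
Since blue and gray do not commute, H is not abelian.

No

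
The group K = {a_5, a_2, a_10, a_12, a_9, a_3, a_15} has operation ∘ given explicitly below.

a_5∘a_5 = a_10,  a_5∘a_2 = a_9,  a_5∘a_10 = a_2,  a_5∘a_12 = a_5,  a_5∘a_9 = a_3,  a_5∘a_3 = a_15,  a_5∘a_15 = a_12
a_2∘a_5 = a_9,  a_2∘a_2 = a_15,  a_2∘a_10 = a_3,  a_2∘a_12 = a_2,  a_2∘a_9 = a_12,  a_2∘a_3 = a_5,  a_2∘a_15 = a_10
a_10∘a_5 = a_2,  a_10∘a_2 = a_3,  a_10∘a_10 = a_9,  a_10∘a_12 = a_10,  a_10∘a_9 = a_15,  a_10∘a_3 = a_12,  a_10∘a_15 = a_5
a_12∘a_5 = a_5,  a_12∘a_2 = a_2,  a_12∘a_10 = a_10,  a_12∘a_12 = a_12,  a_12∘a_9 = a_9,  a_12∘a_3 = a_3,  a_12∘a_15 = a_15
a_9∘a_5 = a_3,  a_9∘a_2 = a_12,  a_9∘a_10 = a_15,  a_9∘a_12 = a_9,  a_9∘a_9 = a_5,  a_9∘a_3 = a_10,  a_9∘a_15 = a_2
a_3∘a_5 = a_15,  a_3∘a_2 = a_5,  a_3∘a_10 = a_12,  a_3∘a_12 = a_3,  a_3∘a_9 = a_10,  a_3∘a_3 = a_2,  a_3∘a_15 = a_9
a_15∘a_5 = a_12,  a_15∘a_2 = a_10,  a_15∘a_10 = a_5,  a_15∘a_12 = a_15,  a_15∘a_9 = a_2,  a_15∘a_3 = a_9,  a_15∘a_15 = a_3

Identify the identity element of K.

The identity e satisfies e ∘ x = x for all x, so its row in the table reproduces the column headers.
Row a_12 reads: a_5, a_2, a_10, a_12, a_9, a_3, a_15 — exactly the header order. So a_12 is the identity.
(Structurally, K here is isomorphic to the cyclic group Z_7.)

a_12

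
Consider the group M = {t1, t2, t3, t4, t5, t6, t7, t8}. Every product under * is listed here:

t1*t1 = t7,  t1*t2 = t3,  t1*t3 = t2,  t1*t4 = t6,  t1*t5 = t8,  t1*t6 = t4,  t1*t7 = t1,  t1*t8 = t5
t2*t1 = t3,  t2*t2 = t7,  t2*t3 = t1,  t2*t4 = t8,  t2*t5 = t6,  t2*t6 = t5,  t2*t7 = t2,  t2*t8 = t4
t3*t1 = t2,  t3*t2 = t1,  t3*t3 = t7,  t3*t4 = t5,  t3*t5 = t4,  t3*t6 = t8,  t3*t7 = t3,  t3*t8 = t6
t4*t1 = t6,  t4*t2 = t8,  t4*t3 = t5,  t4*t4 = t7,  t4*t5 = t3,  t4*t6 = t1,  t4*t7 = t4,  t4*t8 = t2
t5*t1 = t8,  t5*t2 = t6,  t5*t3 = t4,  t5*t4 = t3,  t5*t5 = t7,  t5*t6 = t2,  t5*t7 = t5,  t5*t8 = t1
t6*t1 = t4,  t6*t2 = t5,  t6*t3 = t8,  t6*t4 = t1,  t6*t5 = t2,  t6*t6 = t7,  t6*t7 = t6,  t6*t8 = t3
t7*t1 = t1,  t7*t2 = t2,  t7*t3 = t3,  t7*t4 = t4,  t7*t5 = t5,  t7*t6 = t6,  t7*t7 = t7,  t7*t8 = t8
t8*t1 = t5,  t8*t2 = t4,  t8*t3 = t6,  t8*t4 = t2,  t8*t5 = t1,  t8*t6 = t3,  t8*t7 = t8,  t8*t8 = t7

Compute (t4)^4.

t7

t4^1 = t4
t4^2 = t4 * t4 = t7
t4^3 = t7 * t4 = t4
t4^4 = t4 * t4 = t7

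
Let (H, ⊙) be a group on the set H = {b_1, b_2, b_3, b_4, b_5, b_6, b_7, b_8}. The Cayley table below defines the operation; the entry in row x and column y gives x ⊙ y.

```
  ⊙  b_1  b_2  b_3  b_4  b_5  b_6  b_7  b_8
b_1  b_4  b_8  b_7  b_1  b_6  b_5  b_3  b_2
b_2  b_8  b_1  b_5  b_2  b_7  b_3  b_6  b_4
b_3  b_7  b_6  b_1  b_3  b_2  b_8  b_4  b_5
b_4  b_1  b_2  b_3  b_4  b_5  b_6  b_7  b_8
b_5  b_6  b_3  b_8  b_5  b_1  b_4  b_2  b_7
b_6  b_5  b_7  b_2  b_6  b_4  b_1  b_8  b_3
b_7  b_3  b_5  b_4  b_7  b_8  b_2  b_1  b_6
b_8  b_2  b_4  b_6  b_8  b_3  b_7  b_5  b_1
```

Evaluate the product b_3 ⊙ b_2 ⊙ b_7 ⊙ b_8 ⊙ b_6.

b_3 ⊙ b_2 = b_6
b_6 ⊙ b_7 = b_8
b_8 ⊙ b_8 = b_1
b_1 ⊙ b_6 = b_5

b_5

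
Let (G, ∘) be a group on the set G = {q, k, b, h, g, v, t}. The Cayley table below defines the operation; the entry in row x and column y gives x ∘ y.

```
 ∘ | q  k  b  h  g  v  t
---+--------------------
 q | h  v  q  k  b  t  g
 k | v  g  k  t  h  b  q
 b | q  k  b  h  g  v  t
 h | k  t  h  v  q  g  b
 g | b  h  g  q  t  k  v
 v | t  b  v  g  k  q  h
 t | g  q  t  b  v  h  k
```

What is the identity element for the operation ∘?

The identity e satisfies e ∘ x = x for all x, so its row in the table reproduces the column headers.
Row b reads: q, k, b, h, g, v, t — exactly the header order. So b is the identity.
(Structurally, G here is isomorphic to the cyclic group Z_7.)

b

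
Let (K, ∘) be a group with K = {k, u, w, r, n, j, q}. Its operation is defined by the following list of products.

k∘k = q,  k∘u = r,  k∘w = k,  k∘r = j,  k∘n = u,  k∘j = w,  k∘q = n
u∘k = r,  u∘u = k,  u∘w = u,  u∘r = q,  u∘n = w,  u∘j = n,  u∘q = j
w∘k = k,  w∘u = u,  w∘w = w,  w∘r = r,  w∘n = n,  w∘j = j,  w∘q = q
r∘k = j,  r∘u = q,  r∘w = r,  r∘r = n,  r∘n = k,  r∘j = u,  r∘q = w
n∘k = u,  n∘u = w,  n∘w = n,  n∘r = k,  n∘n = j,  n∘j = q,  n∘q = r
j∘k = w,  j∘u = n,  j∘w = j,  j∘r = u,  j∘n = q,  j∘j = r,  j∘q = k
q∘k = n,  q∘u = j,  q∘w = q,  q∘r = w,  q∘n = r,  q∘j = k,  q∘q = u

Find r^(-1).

First locate the identity: row w matches the header, so w is the identity.
Scan row r for w: r ∘ q = w. Hence r^(-1) = q.

q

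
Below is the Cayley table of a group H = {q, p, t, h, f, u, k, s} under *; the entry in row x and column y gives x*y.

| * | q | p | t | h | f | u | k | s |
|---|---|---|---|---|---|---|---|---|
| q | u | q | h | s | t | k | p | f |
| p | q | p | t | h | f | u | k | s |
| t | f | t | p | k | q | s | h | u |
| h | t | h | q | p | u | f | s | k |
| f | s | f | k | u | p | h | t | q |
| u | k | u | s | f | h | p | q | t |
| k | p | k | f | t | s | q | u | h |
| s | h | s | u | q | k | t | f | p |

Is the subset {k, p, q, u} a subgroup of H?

{k, p, q, u} contains the identity p.
Checking products: every product of two elements of {k, p, q, u} (read from the table) lies in {k, p, q, u}, so the set is closed.
In a finite group, a nonempty closed subset is a subgroup. So {k, p, q, u} ≤ H.

Yes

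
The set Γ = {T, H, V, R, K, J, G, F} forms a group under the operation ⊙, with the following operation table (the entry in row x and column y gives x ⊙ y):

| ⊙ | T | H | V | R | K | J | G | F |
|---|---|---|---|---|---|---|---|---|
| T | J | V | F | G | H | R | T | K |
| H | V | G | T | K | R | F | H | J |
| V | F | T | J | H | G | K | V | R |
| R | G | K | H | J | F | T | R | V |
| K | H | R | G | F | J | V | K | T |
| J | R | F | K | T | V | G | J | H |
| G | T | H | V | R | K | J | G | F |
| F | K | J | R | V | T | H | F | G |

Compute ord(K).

4

The identity element is G (its row matches the header).
K^1 = K
K^2 = K ⊙ K = J
K^3 = J ⊙ K = V
K^4 = V ⊙ K = G
The first power of K equal to the identity is K^4, so ord(K) = 4.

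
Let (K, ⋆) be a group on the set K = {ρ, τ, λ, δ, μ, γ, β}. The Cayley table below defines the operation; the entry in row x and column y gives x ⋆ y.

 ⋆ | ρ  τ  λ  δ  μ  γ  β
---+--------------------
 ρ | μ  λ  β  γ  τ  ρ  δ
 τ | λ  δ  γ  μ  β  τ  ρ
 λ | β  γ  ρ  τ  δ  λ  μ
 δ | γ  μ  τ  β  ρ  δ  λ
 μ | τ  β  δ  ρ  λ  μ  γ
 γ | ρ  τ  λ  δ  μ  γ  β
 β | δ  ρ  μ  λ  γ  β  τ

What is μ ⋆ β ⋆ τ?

τ

μ ⋆ β = γ
γ ⋆ τ = τ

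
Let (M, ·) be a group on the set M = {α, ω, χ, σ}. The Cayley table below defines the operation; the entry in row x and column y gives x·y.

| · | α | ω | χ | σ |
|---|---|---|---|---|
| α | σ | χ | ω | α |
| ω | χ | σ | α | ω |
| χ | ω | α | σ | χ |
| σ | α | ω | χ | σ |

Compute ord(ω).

The identity element is σ (its row matches the header).
ω^1 = ω
ω^2 = ω·ω = σ
The first power of ω equal to the identity is ω^2, so ord(ω) = 2.

2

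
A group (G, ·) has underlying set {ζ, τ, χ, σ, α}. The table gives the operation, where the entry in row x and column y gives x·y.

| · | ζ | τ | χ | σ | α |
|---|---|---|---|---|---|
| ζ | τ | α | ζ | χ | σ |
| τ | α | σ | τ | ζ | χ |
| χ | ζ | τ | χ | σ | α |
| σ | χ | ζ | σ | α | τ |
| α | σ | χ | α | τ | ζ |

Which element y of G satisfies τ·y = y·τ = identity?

First locate the identity: row χ matches the header, so χ is the identity.
Scan row τ for χ: τ·α = χ. Hence τ^(-1) = α.

α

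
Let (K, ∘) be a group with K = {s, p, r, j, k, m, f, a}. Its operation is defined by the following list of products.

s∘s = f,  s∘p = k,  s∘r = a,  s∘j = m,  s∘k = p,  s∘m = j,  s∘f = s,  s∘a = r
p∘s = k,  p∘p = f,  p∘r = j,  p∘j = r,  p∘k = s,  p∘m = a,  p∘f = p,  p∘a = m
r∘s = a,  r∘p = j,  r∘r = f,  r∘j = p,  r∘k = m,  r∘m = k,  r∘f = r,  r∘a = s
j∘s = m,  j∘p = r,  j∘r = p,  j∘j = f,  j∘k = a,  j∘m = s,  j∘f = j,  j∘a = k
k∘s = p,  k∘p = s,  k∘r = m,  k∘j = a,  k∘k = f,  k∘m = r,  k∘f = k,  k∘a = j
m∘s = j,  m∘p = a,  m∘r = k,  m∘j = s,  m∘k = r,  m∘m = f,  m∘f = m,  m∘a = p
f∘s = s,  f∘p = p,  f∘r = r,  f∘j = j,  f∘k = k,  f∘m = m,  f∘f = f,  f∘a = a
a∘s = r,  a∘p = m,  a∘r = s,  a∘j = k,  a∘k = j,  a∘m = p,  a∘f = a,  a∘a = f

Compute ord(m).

The identity element is f (its row matches the header).
m^1 = m
m^2 = m ∘ m = f
The first power of m equal to the identity is m^2, so ord(m) = 2.

2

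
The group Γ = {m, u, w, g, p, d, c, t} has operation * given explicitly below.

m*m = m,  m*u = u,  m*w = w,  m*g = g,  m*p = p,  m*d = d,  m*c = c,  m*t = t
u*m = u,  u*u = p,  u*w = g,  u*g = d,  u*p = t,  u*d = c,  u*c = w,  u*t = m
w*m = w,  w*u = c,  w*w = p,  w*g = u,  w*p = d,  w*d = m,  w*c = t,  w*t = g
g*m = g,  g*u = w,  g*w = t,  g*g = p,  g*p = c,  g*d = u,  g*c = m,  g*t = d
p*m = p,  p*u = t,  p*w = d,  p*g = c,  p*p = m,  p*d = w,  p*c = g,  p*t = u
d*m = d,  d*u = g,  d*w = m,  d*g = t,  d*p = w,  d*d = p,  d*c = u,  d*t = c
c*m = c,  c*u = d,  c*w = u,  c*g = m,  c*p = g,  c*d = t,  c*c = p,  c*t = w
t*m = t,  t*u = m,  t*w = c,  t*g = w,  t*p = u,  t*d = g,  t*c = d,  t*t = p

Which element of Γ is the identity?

The identity e satisfies e * x = x for all x, so its row in the table reproduces the column headers.
Row m reads: m, u, w, g, p, d, c, t — exactly the header order. So m is the identity.

m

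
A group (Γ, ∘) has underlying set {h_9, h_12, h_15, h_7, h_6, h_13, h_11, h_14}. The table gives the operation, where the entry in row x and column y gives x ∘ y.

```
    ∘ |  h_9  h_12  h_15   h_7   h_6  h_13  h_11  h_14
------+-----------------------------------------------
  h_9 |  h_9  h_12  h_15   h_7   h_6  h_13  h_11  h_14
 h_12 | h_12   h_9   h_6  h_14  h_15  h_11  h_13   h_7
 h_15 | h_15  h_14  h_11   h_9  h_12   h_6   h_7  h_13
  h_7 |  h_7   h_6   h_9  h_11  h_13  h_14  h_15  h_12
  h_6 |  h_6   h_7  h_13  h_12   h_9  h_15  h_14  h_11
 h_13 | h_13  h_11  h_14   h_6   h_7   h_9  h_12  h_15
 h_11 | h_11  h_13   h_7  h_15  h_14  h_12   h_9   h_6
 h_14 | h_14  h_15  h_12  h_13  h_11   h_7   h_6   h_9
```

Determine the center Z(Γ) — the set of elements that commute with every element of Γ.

{h_11, h_9}

An element z is central iff its row equals its column in the table.
For h_15: h_15 ∘ h_13 = h_6 ≠ h_14 = h_13 ∘ h_15, so h_15 ∉ Z.
Checking each element this way leaves Z(Γ) = {h_11, h_9}.
(Structurally, Γ here is isomorphic to the dihedral group D_4.)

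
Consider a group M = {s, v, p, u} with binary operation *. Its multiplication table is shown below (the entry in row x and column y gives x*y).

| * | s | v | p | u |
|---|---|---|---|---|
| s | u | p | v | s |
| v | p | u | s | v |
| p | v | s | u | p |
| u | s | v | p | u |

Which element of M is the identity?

u

The identity e satisfies e*x = x for all x, so its row in the table reproduces the column headers.
Row u reads: s, v, p, u — exactly the header order. So u is the identity.
(Structurally, M here is isomorphic to the Klein four-group V_4.)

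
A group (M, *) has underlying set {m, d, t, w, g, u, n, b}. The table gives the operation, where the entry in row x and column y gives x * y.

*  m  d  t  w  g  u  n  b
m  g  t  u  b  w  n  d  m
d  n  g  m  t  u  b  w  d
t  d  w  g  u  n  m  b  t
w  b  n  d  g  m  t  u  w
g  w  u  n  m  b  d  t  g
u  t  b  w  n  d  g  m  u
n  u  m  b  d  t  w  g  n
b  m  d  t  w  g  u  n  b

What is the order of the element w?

4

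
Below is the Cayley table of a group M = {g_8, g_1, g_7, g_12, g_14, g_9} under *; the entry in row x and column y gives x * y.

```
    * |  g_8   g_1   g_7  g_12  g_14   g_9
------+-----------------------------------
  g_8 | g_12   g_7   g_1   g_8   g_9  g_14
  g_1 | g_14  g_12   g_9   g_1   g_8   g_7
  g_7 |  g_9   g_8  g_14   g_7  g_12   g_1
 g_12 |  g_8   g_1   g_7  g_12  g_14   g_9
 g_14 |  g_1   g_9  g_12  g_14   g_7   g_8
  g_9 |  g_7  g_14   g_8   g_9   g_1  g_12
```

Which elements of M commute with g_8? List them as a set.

{g_12, g_8}

Compare row g_8 with column g_8 entry by entry.
g_9 * g_8 = g_7 but g_8 * g_9 = g_14, so g_9 does not.
Collecting the elements that commute with g_8: C(g_8) = {g_12, g_8}.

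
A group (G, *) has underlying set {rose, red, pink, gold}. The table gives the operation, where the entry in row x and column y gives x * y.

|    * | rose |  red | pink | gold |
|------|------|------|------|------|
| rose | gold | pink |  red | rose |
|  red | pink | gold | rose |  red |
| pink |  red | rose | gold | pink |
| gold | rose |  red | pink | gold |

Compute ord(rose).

The identity element is gold (its row matches the header).
rose^1 = rose
rose^2 = rose * rose = gold
The first power of rose equal to the identity is rose^2, so ord(rose) = 2.
(Structurally, G here is isomorphic to the Klein four-group V_4.)

2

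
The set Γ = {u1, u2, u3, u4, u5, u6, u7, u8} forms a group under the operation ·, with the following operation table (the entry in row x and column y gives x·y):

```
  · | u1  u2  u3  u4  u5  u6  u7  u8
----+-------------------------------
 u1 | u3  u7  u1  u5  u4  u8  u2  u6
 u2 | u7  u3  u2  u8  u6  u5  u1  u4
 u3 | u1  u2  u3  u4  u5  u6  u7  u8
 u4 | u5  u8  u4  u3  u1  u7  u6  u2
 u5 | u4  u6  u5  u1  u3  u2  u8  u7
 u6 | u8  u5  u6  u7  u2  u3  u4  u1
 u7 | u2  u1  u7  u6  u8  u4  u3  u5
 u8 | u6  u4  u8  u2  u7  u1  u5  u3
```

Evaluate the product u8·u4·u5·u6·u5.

u8·u4 = u2
u2·u5 = u6
u6·u6 = u3
u3·u5 = u5
(Structurally, Γ here is isomorphic to the elementary abelian group (Z_2)^3.)

u5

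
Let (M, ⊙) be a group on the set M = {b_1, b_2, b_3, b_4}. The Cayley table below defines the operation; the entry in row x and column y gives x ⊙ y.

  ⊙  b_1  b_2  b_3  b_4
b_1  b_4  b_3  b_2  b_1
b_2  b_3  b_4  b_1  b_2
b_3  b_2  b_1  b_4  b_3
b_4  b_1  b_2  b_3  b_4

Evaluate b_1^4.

b_1^1 = b_1
b_1^2 = b_1 ⊙ b_1 = b_4
b_1^3 = b_4 ⊙ b_1 = b_1
b_1^4 = b_1 ⊙ b_1 = b_4

b_4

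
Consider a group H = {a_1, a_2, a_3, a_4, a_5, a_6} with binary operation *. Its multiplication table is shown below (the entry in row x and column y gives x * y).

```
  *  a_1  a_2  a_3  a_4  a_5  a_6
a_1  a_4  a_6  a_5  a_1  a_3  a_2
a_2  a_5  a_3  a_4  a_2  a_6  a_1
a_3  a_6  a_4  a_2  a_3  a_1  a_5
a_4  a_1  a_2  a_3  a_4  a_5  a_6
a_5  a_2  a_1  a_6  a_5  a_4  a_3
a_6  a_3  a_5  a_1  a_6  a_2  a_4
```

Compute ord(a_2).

3

The identity element is a_4 (its row matches the header).
a_2^1 = a_2
a_2^2 = a_2 * a_2 = a_3
a_2^3 = a_3 * a_2 = a_4
The first power of a_2 equal to the identity is a_2^3, so ord(a_2) = 3.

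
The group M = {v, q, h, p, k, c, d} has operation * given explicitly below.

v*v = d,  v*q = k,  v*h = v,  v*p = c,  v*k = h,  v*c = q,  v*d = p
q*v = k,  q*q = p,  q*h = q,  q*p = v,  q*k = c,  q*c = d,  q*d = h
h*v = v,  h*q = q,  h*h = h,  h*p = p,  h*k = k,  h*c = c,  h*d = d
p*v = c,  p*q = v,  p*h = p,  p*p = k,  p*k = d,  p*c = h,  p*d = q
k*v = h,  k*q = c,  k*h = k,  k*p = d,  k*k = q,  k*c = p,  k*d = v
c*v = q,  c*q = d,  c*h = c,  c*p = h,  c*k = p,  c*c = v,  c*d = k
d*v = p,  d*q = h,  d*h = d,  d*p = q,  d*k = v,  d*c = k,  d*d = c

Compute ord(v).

The identity element is h (its row matches the header).
v^1 = v
v^2 = v * v = d
v^3 = d * v = p
v^4 = p * v = c
v^5 = c * v = q
v^6 = q * v = k
v^7 = k * v = h
The first power of v equal to the identity is v^7, so ord(v) = 7.

7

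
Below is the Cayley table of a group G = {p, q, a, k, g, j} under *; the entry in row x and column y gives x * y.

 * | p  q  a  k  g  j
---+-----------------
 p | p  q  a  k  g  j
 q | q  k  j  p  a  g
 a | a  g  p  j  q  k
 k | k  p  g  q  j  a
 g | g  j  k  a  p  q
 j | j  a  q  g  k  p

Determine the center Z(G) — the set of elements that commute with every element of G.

{p}

An element z is central iff its row equals its column in the table.
For g: g * k = a ≠ j = k * g, so g ∉ Z.
Checking each element this way leaves Z(G) = {p}.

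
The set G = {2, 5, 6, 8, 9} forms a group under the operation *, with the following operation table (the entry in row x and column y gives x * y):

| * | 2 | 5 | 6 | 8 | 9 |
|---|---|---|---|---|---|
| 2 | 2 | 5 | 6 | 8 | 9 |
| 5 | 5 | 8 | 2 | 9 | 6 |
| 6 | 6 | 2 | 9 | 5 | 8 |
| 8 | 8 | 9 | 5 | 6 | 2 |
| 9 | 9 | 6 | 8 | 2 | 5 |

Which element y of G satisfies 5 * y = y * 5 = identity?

First locate the identity: row 2 matches the header, so 2 is the identity.
Scan row 5 for 2: 5 * 6 = 2. Hence 5^(-1) = 6.

6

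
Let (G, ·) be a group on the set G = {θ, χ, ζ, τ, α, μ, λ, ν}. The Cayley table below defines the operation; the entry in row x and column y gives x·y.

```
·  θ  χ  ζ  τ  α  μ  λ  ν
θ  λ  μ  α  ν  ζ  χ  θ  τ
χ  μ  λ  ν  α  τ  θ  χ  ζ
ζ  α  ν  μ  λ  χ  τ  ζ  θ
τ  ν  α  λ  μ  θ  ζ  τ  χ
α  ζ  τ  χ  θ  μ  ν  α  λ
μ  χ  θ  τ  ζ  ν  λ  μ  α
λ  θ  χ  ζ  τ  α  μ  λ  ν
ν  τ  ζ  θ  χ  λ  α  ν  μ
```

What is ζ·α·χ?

ζ·α = χ
χ·χ = λ

λ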